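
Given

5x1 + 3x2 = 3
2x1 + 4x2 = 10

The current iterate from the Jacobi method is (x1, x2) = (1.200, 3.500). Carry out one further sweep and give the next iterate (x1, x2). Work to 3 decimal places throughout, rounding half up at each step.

(-1.500, 1.900)

One sweep:
  x1 = (3 - (3)·3.500) / (5) = -1.500
  x2 = (10 - (2)·1.200) / (4) = 1.900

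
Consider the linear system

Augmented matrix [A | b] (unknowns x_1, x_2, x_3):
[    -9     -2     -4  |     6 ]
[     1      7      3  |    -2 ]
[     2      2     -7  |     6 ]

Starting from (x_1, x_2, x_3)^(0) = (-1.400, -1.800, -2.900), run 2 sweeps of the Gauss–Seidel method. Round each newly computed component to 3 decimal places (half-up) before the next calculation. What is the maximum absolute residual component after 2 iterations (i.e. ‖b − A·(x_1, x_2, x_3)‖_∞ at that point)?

Iteration 1:
  x_1 = (6 - (-2)·-1.800 - (-4)·-2.900) / (-9) = 1.022
  x_2 = (-2 - (1)·1.022 - (3)·-2.900) / (7) = 0.811
  x_3 = (6 - (2)·1.022 - (2)·0.811) / (-7) = -0.333
Iteration 2:
  x_1 = (6 - (-2)·0.811 - (-4)·-0.333) / (-9) = -0.699
  x_2 = (-2 - (1)·-0.699 - (3)·-0.333) / (7) = -0.043
  x_3 = (6 - (2)·-0.699 - (2)·-0.043) / (-7) = -1.069
Residual b − A·x = (-4.653, 2.207, 0.001); ∞-norm = 4.653

4.653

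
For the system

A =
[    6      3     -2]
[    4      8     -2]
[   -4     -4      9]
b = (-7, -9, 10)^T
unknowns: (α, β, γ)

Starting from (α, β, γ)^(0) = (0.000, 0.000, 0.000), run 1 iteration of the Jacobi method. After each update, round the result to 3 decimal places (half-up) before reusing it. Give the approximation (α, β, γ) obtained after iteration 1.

(-1.167, -1.125, 1.111)

Iteration 1:
  α = (-7 - (3)·0.000 - (-2)·0.000) / (6) = -1.167
  β = (-9 - (4)·0.000 - (-2)·0.000) / (8) = -1.125
  γ = (10 - (-4)·0.000 - (-4)·0.000) / (9) = 1.111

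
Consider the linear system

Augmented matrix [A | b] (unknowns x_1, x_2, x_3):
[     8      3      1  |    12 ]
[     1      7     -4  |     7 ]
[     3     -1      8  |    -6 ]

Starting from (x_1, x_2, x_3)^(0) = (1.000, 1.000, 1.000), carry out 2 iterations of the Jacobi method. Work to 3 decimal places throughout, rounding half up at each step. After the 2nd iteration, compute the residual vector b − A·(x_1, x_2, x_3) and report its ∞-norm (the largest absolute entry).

Iteration 1:
  x_1 = (12 - (3)·1.000 - (1)·1.000) / (8) = 1.000
  x_2 = (7 - (1)·1.000 - (-4)·1.000) / (7) = 1.429
  x_3 = (-6 - (3)·1.000 - (-1)·1.000) / (8) = -1.000
Iteration 2:
  x_1 = (12 - (3)·1.429 - (1)·-1.000) / (8) = 1.089
  x_2 = (7 - (1)·1.000 - (-4)·-1.000) / (7) = 0.286
  x_3 = (-6 - (3)·1.000 - (-1)·1.429) / (8) = -0.946
Residual b − A·x = (3.376, 0.125, -1.413); ∞-norm = 3.376

3.376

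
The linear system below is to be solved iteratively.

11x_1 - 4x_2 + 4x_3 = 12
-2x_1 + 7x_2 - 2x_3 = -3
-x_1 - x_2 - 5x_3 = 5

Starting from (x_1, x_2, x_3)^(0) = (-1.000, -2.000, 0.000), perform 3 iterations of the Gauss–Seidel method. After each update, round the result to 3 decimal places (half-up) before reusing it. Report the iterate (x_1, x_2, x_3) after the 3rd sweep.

Iteration 1:
  x_1 = (12 - (-4)·-2.000 - (4)·0.000) / (11) = 0.364
  x_2 = (-3 - (-2)·0.364 - (-2)·0.000) / (7) = -0.325
  x_3 = (5 - (-1)·0.364 - (-1)·-0.325) / (-5) = -1.008
Iteration 2:
  x_1 = (12 - (-4)·-0.325 - (4)·-1.008) / (11) = 1.339
  x_2 = (-3 - (-2)·1.339 - (-2)·-1.008) / (7) = -0.334
  x_3 = (5 - (-1)·1.339 - (-1)·-0.334) / (-5) = -1.201
Iteration 3:
  x_1 = (12 - (-4)·-0.334 - (4)·-1.201) / (11) = 1.406
  x_2 = (-3 - (-2)·1.406 - (-2)·-1.201) / (7) = -0.370
  x_3 = (5 - (-1)·1.406 - (-1)·-0.370) / (-5) = -1.207

(1.406, -0.370, -1.207)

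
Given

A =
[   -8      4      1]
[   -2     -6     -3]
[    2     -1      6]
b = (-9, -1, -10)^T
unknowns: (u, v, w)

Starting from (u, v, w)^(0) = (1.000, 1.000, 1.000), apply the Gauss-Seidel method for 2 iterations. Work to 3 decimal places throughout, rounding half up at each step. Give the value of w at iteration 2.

Iteration 1:
  u = (-9 - (4)·1.000 - (1)·1.000) / (-8) = 1.750
  v = (-1 - (-2)·1.750 - (-3)·1.000) / (-6) = -0.917
  w = (-10 - (2)·1.750 - (-1)·-0.917) / (6) = -2.403
Iteration 2:
  u = (-9 - (4)·-0.917 - (1)·-2.403) / (-8) = 0.366
  v = (-1 - (-2)·0.366 - (-3)·-2.403) / (-6) = 1.246
  w = (-10 - (2)·0.366 - (-1)·1.246) / (6) = -1.581

-1.581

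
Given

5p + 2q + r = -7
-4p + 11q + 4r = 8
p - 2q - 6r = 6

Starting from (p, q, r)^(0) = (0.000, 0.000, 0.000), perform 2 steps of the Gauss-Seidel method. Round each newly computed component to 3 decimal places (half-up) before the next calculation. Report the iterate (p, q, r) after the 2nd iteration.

Iteration 1:
  p = (-7 - (2)·0.000 - (1)·0.000) / (5) = -1.400
  q = (8 - (-4)·-1.400 - (4)·0.000) / (11) = 0.218
  r = (6 - (1)·-1.400 - (-2)·0.218) / (-6) = -1.306
Iteration 2:
  p = (-7 - (2)·0.218 - (1)·-1.306) / (5) = -1.226
  q = (8 - (-4)·-1.226 - (4)·-1.306) / (11) = 0.756
  r = (6 - (1)·-1.226 - (-2)·0.756) / (-6) = -1.456

(-1.226, 0.756, -1.456)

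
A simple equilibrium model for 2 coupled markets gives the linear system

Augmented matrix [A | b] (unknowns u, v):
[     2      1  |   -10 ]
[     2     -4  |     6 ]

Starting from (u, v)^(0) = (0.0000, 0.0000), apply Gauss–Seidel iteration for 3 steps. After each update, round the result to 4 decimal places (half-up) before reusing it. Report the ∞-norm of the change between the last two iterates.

Iteration 1:
  u = (-10 - (1)·0.0000) / (2) = -5.0000
  v = (6 - (2)·-5.0000) / (-4) = -4.0000
Iteration 2:
  u = (-10 - (1)·-4.0000) / (2) = -3.0000
  v = (6 - (2)·-3.0000) / (-4) = -3.0000
Iteration 3:
  u = (-10 - (1)·-3.0000) / (2) = -3.5000
  v = (6 - (2)·-3.5000) / (-4) = -3.2500
Change: (-0.5000, -0.2500) → max |·| = 0.5000

0.5000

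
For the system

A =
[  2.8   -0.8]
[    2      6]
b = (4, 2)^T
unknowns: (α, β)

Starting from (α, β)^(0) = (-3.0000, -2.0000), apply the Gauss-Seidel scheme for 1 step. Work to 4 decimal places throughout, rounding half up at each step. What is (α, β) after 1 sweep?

(0.8571, 0.0476)

Iteration 1:
  α = (4 - (-0.8)·-2.0000) / (2.8) = 0.8571
  β = (2 - (2)·0.8571) / (6) = 0.0476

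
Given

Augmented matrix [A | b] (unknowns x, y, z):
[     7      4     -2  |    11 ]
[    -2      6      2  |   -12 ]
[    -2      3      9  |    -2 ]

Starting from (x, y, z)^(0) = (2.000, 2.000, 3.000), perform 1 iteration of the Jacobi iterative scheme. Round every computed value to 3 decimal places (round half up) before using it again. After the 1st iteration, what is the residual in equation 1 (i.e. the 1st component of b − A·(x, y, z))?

10.442

Iteration 1:
  x = (11 - (4)·2.000 - (-2)·3.000) / (7) = 1.286
  y = (-12 - (-2)·2.000 - (2)·3.000) / (6) = -2.333
  z = (-2 - (-2)·2.000 - (3)·2.000) / (9) = -0.444
Residual b − A·x = (10.442, 5.458, 11.567)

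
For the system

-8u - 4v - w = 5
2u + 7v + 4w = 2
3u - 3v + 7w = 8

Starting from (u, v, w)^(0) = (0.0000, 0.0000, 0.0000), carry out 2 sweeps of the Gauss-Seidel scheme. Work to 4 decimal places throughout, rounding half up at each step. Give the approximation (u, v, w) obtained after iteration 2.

(-1.0584, -0.3317, 1.4543)

Iteration 1:
  u = (5 - (-4)·0.0000 - (-1)·0.0000) / (-8) = -0.6250
  v = (2 - (2)·-0.6250 - (4)·0.0000) / (7) = 0.4643
  w = (8 - (3)·-0.6250 - (-3)·0.4643) / (7) = 1.6097
Iteration 2:
  u = (5 - (-4)·0.4643 - (-1)·1.6097) / (-8) = -1.0584
  v = (2 - (2)·-1.0584 - (4)·1.6097) / (7) = -0.3317
  w = (8 - (3)·-1.0584 - (-3)·-0.3317) / (7) = 1.4543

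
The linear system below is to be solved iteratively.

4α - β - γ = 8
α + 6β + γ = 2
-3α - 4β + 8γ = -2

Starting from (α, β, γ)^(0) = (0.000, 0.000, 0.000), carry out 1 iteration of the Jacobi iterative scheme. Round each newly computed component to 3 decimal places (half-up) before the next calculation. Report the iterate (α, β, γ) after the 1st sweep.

Iteration 1:
  α = (8 - (-1)·0.000 - (-1)·0.000) / (4) = 2.000
  β = (2 - (1)·0.000 - (1)·0.000) / (6) = 0.333
  γ = (-2 - (-3)·0.000 - (-4)·0.000) / (8) = -0.250

(2.000, 0.333, -0.250)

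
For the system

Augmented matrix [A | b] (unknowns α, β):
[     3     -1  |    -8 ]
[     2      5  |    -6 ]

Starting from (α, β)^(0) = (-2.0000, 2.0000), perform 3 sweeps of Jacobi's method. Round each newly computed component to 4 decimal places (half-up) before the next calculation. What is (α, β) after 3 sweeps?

(-2.8000, -0.0800)

Iteration 1:
  α = (-8 - (-1)·2.0000) / (3) = -2.0000
  β = (-6 - (2)·-2.0000) / (5) = -0.4000
Iteration 2:
  α = (-8 - (-1)·-0.4000) / (3) = -2.8000
  β = (-6 - (2)·-2.0000) / (5) = -0.4000
Iteration 3:
  α = (-8 - (-1)·-0.4000) / (3) = -2.8000
  β = (-6 - (2)·-2.8000) / (5) = -0.0800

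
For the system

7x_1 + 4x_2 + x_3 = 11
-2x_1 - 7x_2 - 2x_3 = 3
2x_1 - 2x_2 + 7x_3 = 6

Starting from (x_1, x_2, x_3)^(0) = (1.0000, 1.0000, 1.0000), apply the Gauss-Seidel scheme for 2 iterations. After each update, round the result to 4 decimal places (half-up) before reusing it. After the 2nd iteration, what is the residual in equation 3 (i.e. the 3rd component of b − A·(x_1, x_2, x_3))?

0.0002

Iteration 1:
  x_1 = (11 - (4)·1.0000 - (1)·1.0000) / (7) = 0.8571
  x_2 = (3 - (-2)·0.8571 - (-2)·1.0000) / (-7) = -0.9592
  x_3 = (6 - (2)·0.8571 - (-2)·-0.9592) / (7) = 0.3382
Iteration 2:
  x_1 = (11 - (4)·-0.9592 - (1)·0.3382) / (7) = 2.0712
  x_2 = (3 - (-2)·2.0712 - (-2)·0.3382) / (-7) = -1.1170
  x_3 = (6 - (2)·2.0712 - (-2)·-1.1170) / (7) = -0.0538
Residual b − A·x = (1.0234, -0.7842, 0.0002)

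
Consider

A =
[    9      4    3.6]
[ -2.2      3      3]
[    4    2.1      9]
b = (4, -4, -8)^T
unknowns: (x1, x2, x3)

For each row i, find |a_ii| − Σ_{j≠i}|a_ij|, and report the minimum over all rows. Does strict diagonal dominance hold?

row 1: |9| − (4+3.6) = 1.4
row 2: |3| − (2.2+3) = -2.2
row 3: |9| − (4+2.1) = 2.9
minimum over rows = -2.2 → not strictly diagonally dominant

-2.2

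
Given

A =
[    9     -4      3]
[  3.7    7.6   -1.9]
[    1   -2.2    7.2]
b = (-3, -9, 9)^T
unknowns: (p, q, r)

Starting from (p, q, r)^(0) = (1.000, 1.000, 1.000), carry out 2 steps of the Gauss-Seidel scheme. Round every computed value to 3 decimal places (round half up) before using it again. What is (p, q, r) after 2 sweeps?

Iteration 1:
  p = (-3 - (-4)·1.000 - (3)·1.000) / (9) = -0.222
  q = (-9 - (3.7)·-0.222 - (-1.9)·1.000) / (7.6) = -0.826
  r = (9 - (1)·-0.222 - (-2.2)·-0.826) / (7.2) = 1.028
Iteration 2:
  p = (-3 - (-4)·-0.826 - (3)·1.028) / (9) = -1.043
  q = (-9 - (3.7)·-1.043 - (-1.9)·1.028) / (7.6) = -0.419
  r = (9 - (1)·-1.043 - (-2.2)·-0.419) / (7.2) = 1.267

(-1.043, -0.419, 1.267)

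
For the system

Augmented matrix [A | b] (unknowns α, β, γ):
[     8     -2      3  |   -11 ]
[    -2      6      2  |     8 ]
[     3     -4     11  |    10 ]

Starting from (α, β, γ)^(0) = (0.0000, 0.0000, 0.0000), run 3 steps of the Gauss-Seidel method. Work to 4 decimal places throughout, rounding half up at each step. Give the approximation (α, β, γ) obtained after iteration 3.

Iteration 1:
  α = (-11 - (-2)·0.0000 - (3)·0.0000) / (8) = -1.3750
  β = (8 - (-2)·-1.3750 - (2)·0.0000) / (6) = 0.8750
  γ = (10 - (3)·-1.3750 - (-4)·0.8750) / (11) = 1.6023
Iteration 2:
  α = (-11 - (-2)·0.8750 - (3)·1.6023) / (8) = -1.7571
  β = (8 - (-2)·-1.7571 - (2)·1.6023) / (6) = 0.2135
  γ = (10 - (3)·-1.7571 - (-4)·0.2135) / (11) = 1.4659
Iteration 3:
  α = (-11 - (-2)·0.2135 - (3)·1.4659) / (8) = -1.8713
  β = (8 - (-2)·-1.8713 - (2)·1.4659) / (6) = 0.2209
  γ = (10 - (3)·-1.8713 - (-4)·0.2209) / (11) = 1.4998

(-1.8713, 0.2209, 1.4998)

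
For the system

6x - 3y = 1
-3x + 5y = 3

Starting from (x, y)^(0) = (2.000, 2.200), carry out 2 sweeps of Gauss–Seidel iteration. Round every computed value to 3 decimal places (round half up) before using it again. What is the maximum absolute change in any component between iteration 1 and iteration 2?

0.420

Iteration 1:
  x = (1 - (-3)·2.200) / (6) = 1.267
  y = (3 - (-3)·1.267) / (5) = 1.360
Iteration 2:
  x = (1 - (-3)·1.360) / (6) = 0.847
  y = (3 - (-3)·0.847) / (5) = 1.108
Change: (-0.420, -0.252) → max |·| = 0.420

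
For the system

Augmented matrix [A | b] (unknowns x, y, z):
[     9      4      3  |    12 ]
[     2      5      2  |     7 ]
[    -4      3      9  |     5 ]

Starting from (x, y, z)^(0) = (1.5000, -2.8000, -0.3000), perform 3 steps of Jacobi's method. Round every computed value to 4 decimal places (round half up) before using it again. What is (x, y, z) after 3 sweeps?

Iteration 1:
  x = (12 - (4)·-2.8000 - (3)·-0.3000) / (9) = 2.6778
  y = (7 - (2)·1.5000 - (2)·-0.3000) / (5) = 0.9200
  z = (5 - (-4)·1.5000 - (3)·-2.8000) / (9) = 2.1556
Iteration 2:
  x = (12 - (4)·0.9200 - (3)·2.1556) / (9) = 0.2059
  y = (7 - (2)·2.6778 - (2)·2.1556) / (5) = -0.5334
  z = (5 - (-4)·2.6778 - (3)·0.9200) / (9) = 1.4390
Iteration 3:
  x = (12 - (4)·-0.5334 - (3)·1.4390) / (9) = 1.0907
  y = (7 - (2)·0.2059 - (2)·1.4390) / (5) = 0.7420
  z = (5 - (-4)·0.2059 - (3)·-0.5334) / (9) = 0.8249

(1.0907, 0.7420, 0.8249)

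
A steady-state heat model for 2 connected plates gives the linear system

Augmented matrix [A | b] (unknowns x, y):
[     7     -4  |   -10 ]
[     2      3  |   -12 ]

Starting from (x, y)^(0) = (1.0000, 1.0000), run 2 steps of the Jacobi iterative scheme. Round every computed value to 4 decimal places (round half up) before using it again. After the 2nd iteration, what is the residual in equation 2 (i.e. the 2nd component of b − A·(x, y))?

6.4764

Iteration 1:
  x = (-10 - (-4)·1.0000) / (7) = -0.8571
  y = (-12 - (2)·1.0000) / (3) = -4.6667
Iteration 2:
  x = (-10 - (-4)·-4.6667) / (7) = -4.0953
  y = (-12 - (2)·-0.8571) / (3) = -3.4286
Residual b − A·x = (4.9527, 6.4764)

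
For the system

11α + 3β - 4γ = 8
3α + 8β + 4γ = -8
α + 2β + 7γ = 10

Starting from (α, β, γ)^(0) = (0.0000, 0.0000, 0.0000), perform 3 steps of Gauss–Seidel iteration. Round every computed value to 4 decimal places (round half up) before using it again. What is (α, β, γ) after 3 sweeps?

(2.0921, -2.7321, 1.9103)

Iteration 1:
  α = (8 - (3)·0.0000 - (-4)·0.0000) / (11) = 0.7273
  β = (-8 - (3)·0.7273 - (4)·0.0000) / (8) = -1.2727
  γ = (10 - (1)·0.7273 - (2)·-1.2727) / (7) = 1.6883
Iteration 2:
  α = (8 - (3)·-1.2727 - (-4)·1.6883) / (11) = 1.6883
  β = (-8 - (3)·1.6883 - (4)·1.6883) / (8) = -2.4773
  γ = (10 - (1)·1.6883 - (2)·-2.4773) / (7) = 1.8952
Iteration 3:
  α = (8 - (3)·-2.4773 - (-4)·1.8952) / (11) = 2.0921
  β = (-8 - (3)·2.0921 - (4)·1.8952) / (8) = -2.7321
  γ = (10 - (1)·2.0921 - (2)·-2.7321) / (7) = 1.9103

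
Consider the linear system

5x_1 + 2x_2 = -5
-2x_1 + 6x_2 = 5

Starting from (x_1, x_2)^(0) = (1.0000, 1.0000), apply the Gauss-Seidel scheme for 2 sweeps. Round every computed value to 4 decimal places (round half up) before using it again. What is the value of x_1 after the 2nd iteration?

Iteration 1:
  x_1 = (-5 - (2)·1.0000) / (5) = -1.4000
  x_2 = (5 - (-2)·-1.4000) / (6) = 0.3667
Iteration 2:
  x_1 = (-5 - (2)·0.3667) / (5) = -1.1467
  x_2 = (5 - (-2)·-1.1467) / (6) = 0.4511

-1.1467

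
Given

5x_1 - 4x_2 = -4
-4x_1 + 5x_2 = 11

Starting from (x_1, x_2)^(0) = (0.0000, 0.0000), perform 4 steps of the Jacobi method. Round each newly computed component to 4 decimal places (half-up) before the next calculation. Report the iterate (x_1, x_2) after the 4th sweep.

Iteration 1:
  x_1 = (-4 - (-4)·0.0000) / (5) = -0.8000
  x_2 = (11 - (-4)·0.0000) / (5) = 2.2000
Iteration 2:
  x_1 = (-4 - (-4)·2.2000) / (5) = 0.9600
  x_2 = (11 - (-4)·-0.8000) / (5) = 1.5600
Iteration 3:
  x_1 = (-4 - (-4)·1.5600) / (5) = 0.4480
  x_2 = (11 - (-4)·0.9600) / (5) = 2.9680
Iteration 4:
  x_1 = (-4 - (-4)·2.9680) / (5) = 1.5744
  x_2 = (11 - (-4)·0.4480) / (5) = 2.5584

(1.5744, 2.5584)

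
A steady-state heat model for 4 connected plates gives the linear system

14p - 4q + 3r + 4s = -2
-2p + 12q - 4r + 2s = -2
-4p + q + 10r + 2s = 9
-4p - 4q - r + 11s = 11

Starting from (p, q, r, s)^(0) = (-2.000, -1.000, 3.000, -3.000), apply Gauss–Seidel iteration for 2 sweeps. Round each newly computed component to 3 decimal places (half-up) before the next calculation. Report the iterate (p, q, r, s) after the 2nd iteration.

(-0.479, -0.070, 0.413, 0.838)

Iteration 1:
  p = (-2 - (-4)·-1.000 - (3)·3.000 - (4)·-3.000) / (14) = -0.214
  q = (-2 - (-2)·-0.214 - (-4)·3.000 - (2)·-3.000) / (12) = 1.298
  r = (9 - (-4)·-0.214 - (1)·1.298 - (2)·-3.000) / (10) = 1.285
  s = (11 - (-4)·-0.214 - (-4)·1.298 - (-1)·1.285) / (11) = 1.511
Iteration 2:
  p = (-2 - (-4)·1.298 - (3)·1.285 - (4)·1.511) / (14) = -0.479
  q = (-2 - (-2)·-0.479 - (-4)·1.285 - (2)·1.511) / (12) = -0.070
  r = (9 - (-4)·-0.479 - (1)·-0.070 - (2)·1.511) / (10) = 0.413
  s = (11 - (-4)·-0.479 - (-4)·-0.070 - (-1)·0.413) / (11) = 0.838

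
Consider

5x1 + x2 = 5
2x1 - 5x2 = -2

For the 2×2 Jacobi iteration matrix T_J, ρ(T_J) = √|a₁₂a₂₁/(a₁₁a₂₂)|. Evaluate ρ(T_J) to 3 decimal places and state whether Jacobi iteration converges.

a₁₂a₂₁/(a₁₁a₂₂) = (1)·(2) / ((5)·(-5)) = -0.080000
ρ = √|-0.080000| = √0.080000 = 0.283
ρ < 1, so Jacobi converges

0.283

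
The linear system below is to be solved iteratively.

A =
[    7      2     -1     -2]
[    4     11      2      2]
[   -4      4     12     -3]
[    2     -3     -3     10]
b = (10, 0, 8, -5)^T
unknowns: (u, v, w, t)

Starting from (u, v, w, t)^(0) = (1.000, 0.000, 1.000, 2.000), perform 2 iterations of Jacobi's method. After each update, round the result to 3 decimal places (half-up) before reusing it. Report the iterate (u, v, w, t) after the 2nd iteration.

Iteration 1:
  u = (10 - (2)·0.000 - (-1)·1.000 - (-2)·2.000) / (7) = 2.143
  v = (0 - (4)·1.000 - (2)·1.000 - (2)·2.000) / (11) = -0.909
  w = (8 - (-4)·1.000 - (4)·0.000 - (-3)·2.000) / (12) = 1.500
  t = (-5 - (2)·1.000 - (-3)·0.000 - (-3)·1.000) / (10) = -0.400
Iteration 2:
  u = (10 - (2)·-0.909 - (-1)·1.500 - (-2)·-0.400) / (7) = 1.788
  v = (0 - (4)·2.143 - (2)·1.500 - (2)·-0.400) / (11) = -0.979
  w = (8 - (-4)·2.143 - (4)·-0.909 - (-3)·-0.400) / (12) = 1.584
  t = (-5 - (2)·2.143 - (-3)·-0.909 - (-3)·1.500) / (10) = -0.751

(1.788, -0.979, 1.584, -0.751)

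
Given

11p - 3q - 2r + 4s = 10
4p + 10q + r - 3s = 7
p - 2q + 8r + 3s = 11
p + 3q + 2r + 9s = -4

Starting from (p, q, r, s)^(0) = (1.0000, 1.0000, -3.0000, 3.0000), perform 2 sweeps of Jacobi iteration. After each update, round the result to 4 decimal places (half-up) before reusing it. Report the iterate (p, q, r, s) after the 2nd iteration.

(1.4672, 0.7776, 1.8901, -0.9773)

Iteration 1:
  p = (10 - (-3)·1.0000 - (-2)·-3.0000 - (4)·3.0000) / (11) = -0.4545
  q = (7 - (4)·1.0000 - (1)·-3.0000 - (-3)·3.0000) / (10) = 1.5000
  r = (11 - (1)·1.0000 - (-2)·1.0000 - (3)·3.0000) / (8) = 0.3750
  s = (-4 - (1)·1.0000 - (3)·1.0000 - (2)·-3.0000) / (9) = -0.2222
Iteration 2:
  p = (10 - (-3)·1.5000 - (-2)·0.3750 - (4)·-0.2222) / (11) = 1.4672
  q = (7 - (4)·-0.4545 - (1)·0.3750 - (-3)·-0.2222) / (10) = 0.7776
  r = (11 - (1)·-0.4545 - (-2)·1.5000 - (3)·-0.2222) / (8) = 1.8901
  s = (-4 - (1)·-0.4545 - (3)·1.5000 - (2)·0.3750) / (9) = -0.9773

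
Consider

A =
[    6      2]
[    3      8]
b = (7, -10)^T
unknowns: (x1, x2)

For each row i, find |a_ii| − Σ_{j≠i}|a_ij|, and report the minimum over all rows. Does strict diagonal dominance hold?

4

row 1: |6| − (2) = 4
row 2: |8| − (3) = 5
minimum over rows = 4 → strictly diagonally dominant (convergence guaranteed)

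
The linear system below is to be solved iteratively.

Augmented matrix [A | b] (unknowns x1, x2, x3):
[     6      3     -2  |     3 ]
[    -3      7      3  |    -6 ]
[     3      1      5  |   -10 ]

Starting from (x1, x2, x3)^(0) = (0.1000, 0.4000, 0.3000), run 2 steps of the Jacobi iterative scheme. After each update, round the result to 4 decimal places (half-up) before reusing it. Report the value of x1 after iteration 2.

0.2581

Iteration 1:
  x1 = (3 - (3)·0.4000 - (-2)·0.3000) / (6) = 0.4000
  x2 = (-6 - (-3)·0.1000 - (3)·0.3000) / (7) = -0.9429
  x3 = (-10 - (3)·0.1000 - (1)·0.4000) / (5) = -2.1400
Iteration 2:
  x1 = (3 - (3)·-0.9429 - (-2)·-2.1400) / (6) = 0.2581
  x2 = (-6 - (-3)·0.4000 - (3)·-2.1400) / (7) = 0.2314
  x3 = (-10 - (3)·0.4000 - (1)·-0.9429) / (5) = -2.0514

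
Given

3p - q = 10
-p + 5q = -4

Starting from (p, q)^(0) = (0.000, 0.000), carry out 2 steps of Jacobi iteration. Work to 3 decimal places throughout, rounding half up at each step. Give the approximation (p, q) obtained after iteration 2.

Iteration 1:
  p = (10 - (-1)·0.000) / (3) = 3.333
  q = (-4 - (-1)·0.000) / (5) = -0.800
Iteration 2:
  p = (10 - (-1)·-0.800) / (3) = 3.067
  q = (-4 - (-1)·3.333) / (5) = -0.133

(3.067, -0.133)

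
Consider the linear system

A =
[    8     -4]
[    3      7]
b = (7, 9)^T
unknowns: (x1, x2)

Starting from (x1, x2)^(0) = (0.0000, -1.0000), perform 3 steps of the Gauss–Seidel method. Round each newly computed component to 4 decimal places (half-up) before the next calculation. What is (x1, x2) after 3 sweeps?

(1.2098, 0.7672)

Iteration 1:
  x1 = (7 - (-4)·-1.0000) / (8) = 0.3750
  x2 = (9 - (3)·0.3750) / (7) = 1.1250
Iteration 2:
  x1 = (7 - (-4)·1.1250) / (8) = 1.4375
  x2 = (9 - (3)·1.4375) / (7) = 0.6696
Iteration 3:
  x1 = (7 - (-4)·0.6696) / (8) = 1.2098
  x2 = (9 - (3)·1.2098) / (7) = 0.7672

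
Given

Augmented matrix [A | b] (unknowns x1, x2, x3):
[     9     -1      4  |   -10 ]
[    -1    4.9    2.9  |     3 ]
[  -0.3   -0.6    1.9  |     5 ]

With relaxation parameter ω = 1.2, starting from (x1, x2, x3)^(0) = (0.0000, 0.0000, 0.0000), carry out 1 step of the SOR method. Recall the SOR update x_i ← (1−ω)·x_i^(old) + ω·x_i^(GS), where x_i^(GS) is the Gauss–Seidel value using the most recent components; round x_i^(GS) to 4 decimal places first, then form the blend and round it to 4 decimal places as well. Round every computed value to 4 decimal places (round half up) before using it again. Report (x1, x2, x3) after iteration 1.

Iteration 1:
  x1: GS value = (-10 - (-1)·0.0000 - (4)·0.0000) / (9) = -1.1111;  x1 ← (1−ω)·0.0000 + ω·-1.1111 = -1.3333
  x2: GS value = (3 - (-1)·-1.3333 - (2.9)·0.0000) / (4.9) = 0.3401;  x2 ← (1−ω)·0.0000 + ω·0.3401 = 0.4081
  x3: GS value = (5 - (-0.3)·-1.3333 - (-0.6)·0.4081) / (1.9) = 2.5499;  x3 ← (1−ω)·0.0000 + ω·2.5499 = 3.0599

(-1.3333, 0.4081, 3.0599)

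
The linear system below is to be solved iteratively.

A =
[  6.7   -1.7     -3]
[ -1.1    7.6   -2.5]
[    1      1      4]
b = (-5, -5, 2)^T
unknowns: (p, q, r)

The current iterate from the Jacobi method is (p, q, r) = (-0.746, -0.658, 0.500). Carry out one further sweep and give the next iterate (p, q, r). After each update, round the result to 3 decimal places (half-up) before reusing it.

(-0.689, -0.601, 0.851)

One sweep:
  p = (-5 - (-1.7)·-0.658 - (-3)·0.500) / (6.7) = -0.689
  q = (-5 - (-1.1)·-0.746 - (-2.5)·0.500) / (7.6) = -0.601
  r = (2 - (1)·-0.746 - (1)·-0.658) / (4) = 0.851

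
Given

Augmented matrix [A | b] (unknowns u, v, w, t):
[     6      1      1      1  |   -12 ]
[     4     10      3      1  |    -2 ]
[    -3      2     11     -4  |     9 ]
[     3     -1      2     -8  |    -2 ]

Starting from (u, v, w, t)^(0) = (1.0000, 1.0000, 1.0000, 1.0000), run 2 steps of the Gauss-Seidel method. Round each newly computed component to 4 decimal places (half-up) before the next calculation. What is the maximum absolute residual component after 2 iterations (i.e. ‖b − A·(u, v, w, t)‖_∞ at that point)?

Iteration 1:
  u = (-12 - (1)·1.0000 - (1)·1.0000 - (1)·1.0000) / (6) = -2.5000
  v = (-2 - (4)·-2.5000 - (3)·1.0000 - (1)·1.0000) / (10) = 0.4000
  w = (9 - (-3)·-2.5000 - (2)·0.4000 - (-4)·1.0000) / (11) = 0.4273
  t = (-2 - (3)·-2.5000 - (-1)·0.4000 - (2)·0.4273) / (-8) = -0.6307
Iteration 2:
  u = (-12 - (1)·0.4000 - (1)·0.4273 - (1)·-0.6307) / (6) = -2.0328
  v = (-2 - (4)·-2.0328 - (3)·0.4273 - (1)·-0.6307) / (10) = 0.5480
  w = (9 - (-3)·-2.0328 - (2)·0.5480 - (-4)·-0.6307) / (11) = -0.0652
  t = (-2 - (3)·-2.0328 - (-1)·0.5480 - (2)·-0.0652) / (-8) = -0.5971
Residual b − A·x = (0.3111, 1.4439, 0.1344, 0.0000); ∞-norm = 1.4439

1.4439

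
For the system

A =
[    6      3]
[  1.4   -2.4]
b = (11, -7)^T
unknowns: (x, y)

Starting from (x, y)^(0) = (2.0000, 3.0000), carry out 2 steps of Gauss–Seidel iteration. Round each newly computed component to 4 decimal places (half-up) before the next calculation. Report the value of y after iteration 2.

Iteration 1:
  x = (11 - (3)·3.0000) / (6) = 0.3333
  y = (-7 - (1.4)·0.3333) / (-2.4) = 3.1111
Iteration 2:
  x = (11 - (3)·3.1111) / (6) = 0.2778
  y = (-7 - (1.4)·0.2778) / (-2.4) = 3.0787

3.0787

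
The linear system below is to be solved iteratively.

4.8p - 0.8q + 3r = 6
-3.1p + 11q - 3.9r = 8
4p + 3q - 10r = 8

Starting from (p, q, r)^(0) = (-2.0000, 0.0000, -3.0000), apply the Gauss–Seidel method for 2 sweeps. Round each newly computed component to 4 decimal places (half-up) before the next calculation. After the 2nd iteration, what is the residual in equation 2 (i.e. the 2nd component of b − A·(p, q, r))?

-2.5971

Iteration 1:
  p = (6 - (-0.8)·0.0000 - (3)·-3.0000) / (4.8) = 3.1250
  q = (8 - (-3.1)·3.1250 - (-3.9)·-3.0000) / (11) = 0.5443
  r = (8 - (4)·3.1250 - (3)·0.5443) / (-10) = 0.6133
Iteration 2:
  p = (6 - (-0.8)·0.5443 - (3)·0.6133) / (4.8) = 0.9574
  q = (8 - (-3.1)·0.9574 - (-3.9)·0.6133) / (11) = 1.2145
  r = (8 - (4)·0.9574 - (3)·1.2145) / (-10) = -0.0527
Residual b − A·x = (2.5342, -2.5971, -0.0001)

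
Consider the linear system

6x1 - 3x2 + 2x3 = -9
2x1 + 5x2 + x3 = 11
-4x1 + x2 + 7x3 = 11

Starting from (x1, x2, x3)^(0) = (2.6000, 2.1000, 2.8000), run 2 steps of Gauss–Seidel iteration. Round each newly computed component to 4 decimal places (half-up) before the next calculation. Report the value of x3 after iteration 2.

Iteration 1:
  x1 = (-9 - (-3)·2.1000 - (2)·2.8000) / (6) = -1.3833
  x2 = (11 - (2)·-1.3833 - (1)·2.8000) / (5) = 2.1933
  x3 = (11 - (-4)·-1.3833 - (1)·2.1933) / (7) = 0.4676
Iteration 2:
  x1 = (-9 - (-3)·2.1933 - (2)·0.4676) / (6) = -0.5592
  x2 = (11 - (2)·-0.5592 - (1)·0.4676) / (5) = 2.3302
  x3 = (11 - (-4)·-0.5592 - (1)·2.3302) / (7) = 0.9190

0.9190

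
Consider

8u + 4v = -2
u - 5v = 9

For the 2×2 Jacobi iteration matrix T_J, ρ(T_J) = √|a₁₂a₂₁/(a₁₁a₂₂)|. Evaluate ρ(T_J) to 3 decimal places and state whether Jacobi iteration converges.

0.316

a₁₂a₂₁/(a₁₁a₂₂) = (4)·(1) / ((8)·(-5)) = -0.100000
ρ = √|-0.100000| = √0.100000 = 0.316
ρ < 1, so Jacobi converges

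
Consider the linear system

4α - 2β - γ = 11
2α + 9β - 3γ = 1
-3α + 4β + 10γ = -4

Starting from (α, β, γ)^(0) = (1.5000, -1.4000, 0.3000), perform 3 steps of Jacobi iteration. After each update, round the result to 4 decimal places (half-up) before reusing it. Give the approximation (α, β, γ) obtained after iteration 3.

(2.7427, -0.4248, 0.5155)

Iteration 1:
  α = (11 - (-2)·-1.4000 - (-1)·0.3000) / (4) = 2.1250
  β = (1 - (2)·1.5000 - (-3)·0.3000) / (9) = -0.1222
  γ = (-4 - (-3)·1.5000 - (4)·-1.4000) / (10) = 0.6100
Iteration 2:
  α = (11 - (-2)·-0.1222 - (-1)·0.6100) / (4) = 2.8414
  β = (1 - (2)·2.1250 - (-3)·0.6100) / (9) = -0.1578
  γ = (-4 - (-3)·2.1250 - (4)·-0.1222) / (10) = 0.2864
Iteration 3:
  α = (11 - (-2)·-0.1578 - (-1)·0.2864) / (4) = 2.7427
  β = (1 - (2)·2.8414 - (-3)·0.2864) / (9) = -0.4248
  γ = (-4 - (-3)·2.8414 - (4)·-0.1578) / (10) = 0.5155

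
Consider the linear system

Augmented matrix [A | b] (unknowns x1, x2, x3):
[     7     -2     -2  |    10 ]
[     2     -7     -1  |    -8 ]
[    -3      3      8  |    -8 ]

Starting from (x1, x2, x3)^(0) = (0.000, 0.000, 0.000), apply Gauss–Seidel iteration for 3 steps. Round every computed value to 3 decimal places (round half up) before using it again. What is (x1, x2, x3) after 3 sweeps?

(1.623, 1.758, -1.051)

Iteration 1:
  x1 = (10 - (-2)·0.000 - (-2)·0.000) / (7) = 1.429
  x2 = (-8 - (2)·1.429 - (-1)·0.000) / (-7) = 1.551
  x3 = (-8 - (-3)·1.429 - (3)·1.551) / (8) = -1.046
Iteration 2:
  x1 = (10 - (-2)·1.551 - (-2)·-1.046) / (7) = 1.573
  x2 = (-8 - (2)·1.573 - (-1)·-1.046) / (-7) = 1.742
  x3 = (-8 - (-3)·1.573 - (3)·1.742) / (8) = -1.063
Iteration 3:
  x1 = (10 - (-2)·1.742 - (-2)·-1.063) / (7) = 1.623
  x2 = (-8 - (2)·1.623 - (-1)·-1.063) / (-7) = 1.758
  x3 = (-8 - (-3)·1.623 - (3)·1.758) / (8) = -1.051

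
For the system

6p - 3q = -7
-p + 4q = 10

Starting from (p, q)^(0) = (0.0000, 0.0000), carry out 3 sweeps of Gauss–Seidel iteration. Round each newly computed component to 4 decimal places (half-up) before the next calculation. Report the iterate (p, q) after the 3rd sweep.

(0.0755, 2.5189)

Iteration 1:
  p = (-7 - (-3)·0.0000) / (6) = -1.1667
  q = (10 - (-1)·-1.1667) / (4) = 2.2083
Iteration 2:
  p = (-7 - (-3)·2.2083) / (6) = -0.0625
  q = (10 - (-1)·-0.0625) / (4) = 2.4844
Iteration 3:
  p = (-7 - (-3)·2.4844) / (6) = 0.0755
  q = (10 - (-1)·0.0755) / (4) = 2.5189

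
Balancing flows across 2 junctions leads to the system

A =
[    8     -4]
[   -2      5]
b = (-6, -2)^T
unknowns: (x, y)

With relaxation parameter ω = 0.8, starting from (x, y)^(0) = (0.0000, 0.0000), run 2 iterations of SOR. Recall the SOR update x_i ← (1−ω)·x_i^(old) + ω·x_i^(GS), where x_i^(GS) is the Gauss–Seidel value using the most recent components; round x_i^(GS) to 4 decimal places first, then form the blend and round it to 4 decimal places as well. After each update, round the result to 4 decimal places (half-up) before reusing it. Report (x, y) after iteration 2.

Iteration 1:
  x: GS value = (-6 - (-4)·0.0000) / (8) = -0.7500;  x ← (1−ω)·0.0000 + ω·-0.7500 = -0.6000
  y: GS value = (-2 - (-2)·-0.6000) / (5) = -0.6400;  y ← (1−ω)·0.0000 + ω·-0.6400 = -0.5120
Iteration 2:
  x: GS value = (-6 - (-4)·-0.5120) / (8) = -1.0060;  x ← (1−ω)·-0.6000 + ω·-1.0060 = -0.9248
  y: GS value = (-2 - (-2)·-0.9248) / (5) = -0.7699;  y ← (1−ω)·-0.5120 + ω·-0.7699 = -0.7183

(-0.9248, -0.7183)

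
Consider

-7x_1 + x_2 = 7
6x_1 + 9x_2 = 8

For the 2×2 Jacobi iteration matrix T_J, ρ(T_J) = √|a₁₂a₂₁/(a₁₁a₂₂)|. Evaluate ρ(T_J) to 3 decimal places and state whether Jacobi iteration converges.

0.309

a₁₂a₂₁/(a₁₁a₂₂) = (1)·(6) / ((-7)·(9)) = -0.095238
ρ = √|-0.095238| = √0.095238 = 0.309
ρ < 1, so Jacobi converges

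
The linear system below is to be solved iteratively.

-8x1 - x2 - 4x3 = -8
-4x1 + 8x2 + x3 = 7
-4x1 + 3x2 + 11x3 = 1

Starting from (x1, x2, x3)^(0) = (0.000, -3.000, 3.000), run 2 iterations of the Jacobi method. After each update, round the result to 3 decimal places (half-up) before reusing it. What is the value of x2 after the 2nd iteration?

0.699

Iteration 1:
  x1 = (-8 - (-1)·-3.000 - (-4)·3.000) / (-8) = -0.125
  x2 = (7 - (-4)·0.000 - (1)·3.000) / (8) = 0.500
  x3 = (1 - (-4)·0.000 - (3)·-3.000) / (11) = 0.909
Iteration 2:
  x1 = (-8 - (-1)·0.500 - (-4)·0.909) / (-8) = 0.483
  x2 = (7 - (-4)·-0.125 - (1)·0.909) / (8) = 0.699
  x3 = (1 - (-4)·-0.125 - (3)·0.500) / (11) = -0.091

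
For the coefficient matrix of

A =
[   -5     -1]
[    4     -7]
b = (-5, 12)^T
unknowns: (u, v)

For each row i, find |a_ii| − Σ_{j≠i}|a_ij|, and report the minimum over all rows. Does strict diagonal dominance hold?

3

row 1: |-5| − (1) = 4
row 2: |-7| − (4) = 3
minimum over rows = 3 → strictly diagonally dominant (convergence guaranteed)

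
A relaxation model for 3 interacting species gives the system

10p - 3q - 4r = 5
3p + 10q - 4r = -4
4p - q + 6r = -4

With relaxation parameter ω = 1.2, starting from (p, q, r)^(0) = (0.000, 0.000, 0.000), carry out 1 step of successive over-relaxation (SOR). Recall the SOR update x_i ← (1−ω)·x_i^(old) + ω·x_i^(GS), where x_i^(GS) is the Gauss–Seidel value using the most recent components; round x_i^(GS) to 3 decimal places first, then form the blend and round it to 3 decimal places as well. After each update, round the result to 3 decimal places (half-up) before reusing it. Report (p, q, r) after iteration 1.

(0.600, -0.696, -1.420)

Iteration 1:
  p: GS value = (5 - (-3)·0.000 - (-4)·0.000) / (10) = 0.500;  p ← (1−ω)·0.000 + ω·0.500 = 0.600
  q: GS value = (-4 - (3)·0.600 - (-4)·0.000) / (10) = -0.580;  q ← (1−ω)·0.000 + ω·-0.580 = -0.696
  r: GS value = (-4 - (4)·0.600 - (-1)·-0.696) / (6) = -1.183;  r ← (1−ω)·0.000 + ω·-1.183 = -1.420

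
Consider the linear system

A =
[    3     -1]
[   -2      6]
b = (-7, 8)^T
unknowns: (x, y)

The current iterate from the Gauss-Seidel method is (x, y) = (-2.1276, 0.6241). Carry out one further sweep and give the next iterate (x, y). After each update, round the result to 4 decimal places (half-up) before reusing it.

One sweep:
  x = (-7 - (-1)·0.6241) / (3) = -2.1253
  y = (8 - (-2)·-2.1253) / (6) = 0.6249

(-2.1253, 0.6249)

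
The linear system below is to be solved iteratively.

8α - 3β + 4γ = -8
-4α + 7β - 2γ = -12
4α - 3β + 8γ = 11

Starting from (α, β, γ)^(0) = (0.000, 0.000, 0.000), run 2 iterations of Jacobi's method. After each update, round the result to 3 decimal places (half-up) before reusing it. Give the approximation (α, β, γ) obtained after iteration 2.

(-2.330, -1.893, 1.232)

Iteration 1:
  α = (-8 - (-3)·0.000 - (4)·0.000) / (8) = -1.000
  β = (-12 - (-4)·0.000 - (-2)·0.000) / (7) = -1.714
  γ = (11 - (4)·0.000 - (-3)·0.000) / (8) = 1.375
Iteration 2:
  α = (-8 - (-3)·-1.714 - (4)·1.375) / (8) = -2.330
  β = (-12 - (-4)·-1.000 - (-2)·1.375) / (7) = -1.893
  γ = (11 - (4)·-1.000 - (-3)·-1.714) / (8) = 1.232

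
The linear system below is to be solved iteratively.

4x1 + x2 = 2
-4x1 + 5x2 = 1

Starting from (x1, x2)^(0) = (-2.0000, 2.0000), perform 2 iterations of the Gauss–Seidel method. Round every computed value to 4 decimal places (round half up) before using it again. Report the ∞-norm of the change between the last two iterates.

0.4500

Iteration 1:
  x1 = (2 - (1)·2.0000) / (4) = 0.0000
  x2 = (1 - (-4)·0.0000) / (5) = 0.2000
Iteration 2:
  x1 = (2 - (1)·0.2000) / (4) = 0.4500
  x2 = (1 - (-4)·0.4500) / (5) = 0.5600
Change: (0.4500, 0.3600) → max |·| = 0.4500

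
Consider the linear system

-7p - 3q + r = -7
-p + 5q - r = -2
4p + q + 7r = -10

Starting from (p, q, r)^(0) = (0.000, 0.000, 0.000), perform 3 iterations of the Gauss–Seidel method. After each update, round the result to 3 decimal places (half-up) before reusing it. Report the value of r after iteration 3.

Iteration 1:
  p = (-7 - (-3)·0.000 - (1)·0.000) / (-7) = 1.000
  q = (-2 - (-1)·1.000 - (-1)·0.000) / (5) = -0.200
  r = (-10 - (4)·1.000 - (1)·-0.200) / (7) = -1.971
Iteration 2:
  p = (-7 - (-3)·-0.200 - (1)·-1.971) / (-7) = 0.804
  q = (-2 - (-1)·0.804 - (-1)·-1.971) / (5) = -0.633
  r = (-10 - (4)·0.804 - (1)·-0.633) / (7) = -1.798
Iteration 3:
  p = (-7 - (-3)·-0.633 - (1)·-1.798) / (-7) = 1.014
  q = (-2 - (-1)·1.014 - (-1)·-1.798) / (5) = -0.557
  r = (-10 - (4)·1.014 - (1)·-0.557) / (7) = -1.928

-1.928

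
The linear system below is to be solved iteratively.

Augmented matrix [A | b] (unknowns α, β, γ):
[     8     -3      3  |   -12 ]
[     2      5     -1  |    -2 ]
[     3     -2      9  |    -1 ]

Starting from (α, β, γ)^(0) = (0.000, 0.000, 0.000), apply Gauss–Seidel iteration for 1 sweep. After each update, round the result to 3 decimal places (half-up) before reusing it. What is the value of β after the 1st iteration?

Iteration 1:
  α = (-12 - (-3)·0.000 - (3)·0.000) / (8) = -1.500
  β = (-2 - (2)·-1.500 - (-1)·0.000) / (5) = 0.200
  γ = (-1 - (3)·-1.500 - (-2)·0.200) / (9) = 0.433

0.200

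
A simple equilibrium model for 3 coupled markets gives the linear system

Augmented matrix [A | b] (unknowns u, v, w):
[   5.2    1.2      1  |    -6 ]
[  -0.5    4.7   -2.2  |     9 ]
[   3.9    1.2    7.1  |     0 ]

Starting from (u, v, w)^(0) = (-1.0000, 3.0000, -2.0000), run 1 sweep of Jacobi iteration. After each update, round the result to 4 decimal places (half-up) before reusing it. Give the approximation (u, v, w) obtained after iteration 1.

Iteration 1:
  u = (-6 - (1.2)·3.0000 - (1)·-2.0000) / (5.2) = -1.4615
  v = (9 - (-0.5)·-1.0000 - (-2.2)·-2.0000) / (4.7) = 0.8723
  w = (0 - (3.9)·-1.0000 - (1.2)·3.0000) / (7.1) = 0.0423

(-1.4615, 0.8723, 0.0423)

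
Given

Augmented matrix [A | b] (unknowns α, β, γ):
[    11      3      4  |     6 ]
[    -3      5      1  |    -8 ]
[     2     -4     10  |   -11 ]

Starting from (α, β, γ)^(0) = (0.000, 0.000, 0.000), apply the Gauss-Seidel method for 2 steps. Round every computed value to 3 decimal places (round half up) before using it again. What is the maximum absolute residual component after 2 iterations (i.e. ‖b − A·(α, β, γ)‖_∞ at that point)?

Iteration 1:
  α = (6 - (3)·0.000 - (4)·0.000) / (11) = 0.545
  β = (-8 - (-3)·0.545 - (1)·0.000) / (5) = -1.273
  γ = (-11 - (2)·0.545 - (-4)·-1.273) / (10) = -1.718
Iteration 2:
  α = (6 - (3)·-1.273 - (4)·-1.718) / (11) = 1.517
  β = (-8 - (-3)·1.517 - (1)·-1.718) / (5) = -0.346
  γ = (-11 - (2)·1.517 - (-4)·-0.346) / (10) = -1.542
Residual b − A·x = (-3.481, -0.177, 0.002); ∞-norm = 3.481

3.481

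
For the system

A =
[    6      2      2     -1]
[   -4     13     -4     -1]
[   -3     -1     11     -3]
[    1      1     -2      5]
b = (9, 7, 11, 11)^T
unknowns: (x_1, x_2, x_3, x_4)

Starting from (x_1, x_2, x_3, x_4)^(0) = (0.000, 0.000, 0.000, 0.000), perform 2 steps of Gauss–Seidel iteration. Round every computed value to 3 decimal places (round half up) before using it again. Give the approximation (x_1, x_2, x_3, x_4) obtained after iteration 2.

Iteration 1:
  x_1 = (9 - (2)·0.000 - (2)·0.000 - (-1)·0.000) / (6) = 1.500
  x_2 = (7 - (-4)·1.500 - (-4)·0.000 - (-1)·0.000) / (13) = 1.000
  x_3 = (11 - (-3)·1.500 - (-1)·1.000 - (-3)·0.000) / (11) = 1.500
  x_4 = (11 - (1)·1.500 - (1)·1.000 - (-2)·1.500) / (5) = 2.300
Iteration 2:
  x_1 = (9 - (2)·1.000 - (2)·1.500 - (-1)·2.300) / (6) = 1.050
  x_2 = (7 - (-4)·1.050 - (-4)·1.500 - (-1)·2.300) / (13) = 1.500
  x_3 = (11 - (-3)·1.050 - (-1)·1.500 - (-3)·2.300) / (11) = 2.050
  x_4 = (11 - (1)·1.050 - (1)·1.500 - (-2)·2.050) / (5) = 2.510

(1.050, 1.500, 2.050, 2.510)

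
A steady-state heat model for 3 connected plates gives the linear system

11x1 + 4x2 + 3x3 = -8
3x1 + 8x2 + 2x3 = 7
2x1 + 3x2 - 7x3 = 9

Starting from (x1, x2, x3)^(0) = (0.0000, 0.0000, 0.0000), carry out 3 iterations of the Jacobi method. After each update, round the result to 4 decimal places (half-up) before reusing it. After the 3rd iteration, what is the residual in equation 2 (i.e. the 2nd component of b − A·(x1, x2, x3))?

0.2571

Iteration 1:
  x1 = (-8 - (4)·0.0000 - (3)·0.0000) / (11) = -0.7273
  x2 = (7 - (3)·0.0000 - (2)·0.0000) / (8) = 0.8750
  x3 = (9 - (2)·0.0000 - (3)·0.0000) / (-7) = -1.2857
Iteration 2:
  x1 = (-8 - (4)·0.8750 - (3)·-1.2857) / (11) = -0.6948
  x2 = (7 - (3)·-0.7273 - (2)·-1.2857) / (8) = 1.4692
  x3 = (9 - (2)·-0.7273 - (3)·0.8750) / (-7) = -1.1185
Iteration 3:
  x1 = (-8 - (4)·1.4692 - (3)·-1.1185) / (11) = -0.9565
  x2 = (7 - (3)·-0.6948 - (2)·-1.1185) / (8) = 1.4152
  x3 = (9 - (2)·-0.6948 - (3)·1.4692) / (-7) = -0.8546
Residual b − A·x = (-0.5755, 0.2571, 0.6852)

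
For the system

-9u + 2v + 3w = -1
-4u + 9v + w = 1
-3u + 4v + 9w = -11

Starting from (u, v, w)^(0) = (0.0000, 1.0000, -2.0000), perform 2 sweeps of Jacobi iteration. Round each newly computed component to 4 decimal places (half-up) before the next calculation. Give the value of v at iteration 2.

0.1482

Iteration 1:
  u = (-1 - (2)·1.0000 - (3)·-2.0000) / (-9) = -0.3333
  v = (1 - (-4)·0.0000 - (1)·-2.0000) / (9) = 0.3333
  w = (-11 - (-3)·0.0000 - (4)·1.0000) / (9) = -1.6667
Iteration 2:
  u = (-1 - (2)·0.3333 - (3)·-1.6667) / (-9) = -0.3704
  v = (1 - (-4)·-0.3333 - (1)·-1.6667) / (9) = 0.1482
  w = (-11 - (-3)·-0.3333 - (4)·0.3333) / (9) = -1.4815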